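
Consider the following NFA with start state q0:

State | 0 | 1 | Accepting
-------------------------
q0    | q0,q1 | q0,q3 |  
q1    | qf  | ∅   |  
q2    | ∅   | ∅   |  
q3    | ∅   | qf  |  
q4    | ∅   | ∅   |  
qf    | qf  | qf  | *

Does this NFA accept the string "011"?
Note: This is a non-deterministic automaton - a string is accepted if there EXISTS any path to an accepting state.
Track the set of states the NFA could be in: start {q0}
Read '0': {q0} → {q0, q1}
Read '1': {q0, q1} → {q0, q3}
Read '1': {q0, q3} → {q0, q3, qf}
Final set {q0, q3, qf} contains accepting state(s) {qf} → accepted.

Final answer: Yes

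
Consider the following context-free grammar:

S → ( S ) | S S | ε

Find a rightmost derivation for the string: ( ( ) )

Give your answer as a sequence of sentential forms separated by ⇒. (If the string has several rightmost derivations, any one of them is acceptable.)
Start with S.
Step 1: the rightmost non-terminal is S; apply S → ( S ):  ( S )
Step 2: the rightmost non-terminal is S; apply S → ( S ):  ( ( S ) )
Step 3: the rightmost non-terminal is S; apply S → ε:  ( ( ) )

Final answer: S ⇒ ( S ) ⇒ ( ( S ) ) ⇒ ( ( ) )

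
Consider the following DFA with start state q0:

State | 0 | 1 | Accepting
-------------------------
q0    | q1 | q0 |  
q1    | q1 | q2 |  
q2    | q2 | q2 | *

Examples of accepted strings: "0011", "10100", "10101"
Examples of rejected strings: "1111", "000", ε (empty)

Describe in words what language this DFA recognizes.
binary strings containing '01' as a substring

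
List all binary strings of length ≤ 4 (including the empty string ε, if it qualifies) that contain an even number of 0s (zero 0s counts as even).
Checking every binary string of length 0 to 4:
  Length 0: accepted: ε | rejected: (none)
  Length 1: accepted: 1 | rejected: 0
  Length 2: accepted: 00, 11 | rejected: 01, 10
  Length 3: accepted: 001, 010, 100, 111 | rejected: 000, 011, 101, 110
  Length 4: accepted: 0000, 0011, 0101, 0110, 1001, 1010, 1100, 1111 | rejected: 0001, 0010, 0100, 0111, 1000, 1011, 1101, 1110
Total: 16 string(s).

Final answer: ε, 1, 00, 11, 001, 010, 100, 111, 0000, 0011, 0101, 0110, 1001, 1010, 1100, 1111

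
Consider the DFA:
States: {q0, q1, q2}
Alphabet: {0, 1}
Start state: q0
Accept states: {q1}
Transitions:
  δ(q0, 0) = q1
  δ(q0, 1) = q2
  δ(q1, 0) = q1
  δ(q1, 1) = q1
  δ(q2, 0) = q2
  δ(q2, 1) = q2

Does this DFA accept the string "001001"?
Processing string "001001":
  q0 --0--> q1
  q1 --0--> q1
  q1 --1--> q1
  q1 --0--> q1
  q1 --0--> q1
  q1 --1--> q1
Final state: q1
Accept states: {q1}
q1 is an accept state, so the string is accepted.

Final answer: Yes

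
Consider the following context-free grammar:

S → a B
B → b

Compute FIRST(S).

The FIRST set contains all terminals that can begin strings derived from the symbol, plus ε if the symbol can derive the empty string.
S has the single production S → a B, whose right-hand side begins with the terminal a. So FIRST(S) = {a}.

Final answer: {a}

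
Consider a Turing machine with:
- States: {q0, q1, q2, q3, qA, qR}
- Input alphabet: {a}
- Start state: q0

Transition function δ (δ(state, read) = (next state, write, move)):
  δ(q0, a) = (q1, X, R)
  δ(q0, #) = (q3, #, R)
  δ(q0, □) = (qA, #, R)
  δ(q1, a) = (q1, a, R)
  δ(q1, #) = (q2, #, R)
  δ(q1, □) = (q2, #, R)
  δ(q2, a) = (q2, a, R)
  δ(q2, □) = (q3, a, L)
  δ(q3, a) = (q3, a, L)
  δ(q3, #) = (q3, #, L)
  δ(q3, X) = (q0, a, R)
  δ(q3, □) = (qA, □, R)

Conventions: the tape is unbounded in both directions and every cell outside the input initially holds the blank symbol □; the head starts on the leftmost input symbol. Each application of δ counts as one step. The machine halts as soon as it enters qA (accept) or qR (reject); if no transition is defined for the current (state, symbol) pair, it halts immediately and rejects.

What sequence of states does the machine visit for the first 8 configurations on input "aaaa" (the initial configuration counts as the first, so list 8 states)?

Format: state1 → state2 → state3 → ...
Step 0: [q0]aaaa (head at position 0)
Step 1: δ(q0, a) = (q1, X, R)  ⊢  X[q1]aaa (head at position 1)
Step 2: δ(q1, a) = (q1, a, R)  ⊢  Xa[q1]aa (head at position 2)
Step 3: δ(q1, a) = (q1, a, R)  ⊢  Xaa[q1]a (head at position 3)
Step 4: δ(q1, a) = (q1, a, R)  ⊢  Xaaa[q1]□ (head at position 4)
Step 5: δ(q1, □) = (q2, #, R)  ⊢  Xaaa#[q2]□ (head at position 5)
Step 6: δ(q2, □) = (q3, a, L)  ⊢  Xaaa[q3]#a (head at position 4)
Step 7: δ(q3, #) = (q3, #, L)  ⊢  Xaa[q3]a#a (head at position 3)
Reading off the states of these 8 configurations: q0 → q1 → q1 → q1 → q1 → q2 → q3 → q3

Final answer: q0 → q1 → q1 → q1 → q1 → q2 → q3 → q3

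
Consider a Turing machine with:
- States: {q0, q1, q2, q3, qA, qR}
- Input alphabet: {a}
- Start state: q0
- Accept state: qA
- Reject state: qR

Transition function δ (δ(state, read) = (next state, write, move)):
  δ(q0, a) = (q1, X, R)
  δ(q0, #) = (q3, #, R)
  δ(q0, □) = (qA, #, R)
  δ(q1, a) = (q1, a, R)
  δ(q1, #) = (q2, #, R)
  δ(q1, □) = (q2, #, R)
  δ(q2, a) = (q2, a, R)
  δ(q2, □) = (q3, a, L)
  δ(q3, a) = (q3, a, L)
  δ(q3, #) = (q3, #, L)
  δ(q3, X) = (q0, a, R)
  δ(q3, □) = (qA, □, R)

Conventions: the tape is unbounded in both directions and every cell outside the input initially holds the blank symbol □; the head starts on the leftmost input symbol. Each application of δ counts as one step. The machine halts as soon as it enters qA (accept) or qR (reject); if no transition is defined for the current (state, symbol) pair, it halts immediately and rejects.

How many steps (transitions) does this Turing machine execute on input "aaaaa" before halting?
Trace (configuration after each step, as tape_left[state]tape_right with head position):
Step 0: [q0]aaaaa (head at position 0)
Step 1: X[q1]aaaa (head 1)
Step 2: Xa[q1]aaa (head 2)
Step 3: Xaa[q1]aa (head 3)
Step 4: Xaaa[q1]a (head 4)
Step 5: Xaaaa[q1]□ (head 5)
Step 6: Xaaaa#[q2]□ (head 6)
Step 7: Xaaaa[q3]#a (head 5)
Step 8: Xaaa[q3]a#a (head 4)
Step 9: Xaa[q3]aa#a (head 3)
Step 10: Xa[q3]aaa#a (head 2)
Step 11: X[q3]aaaa#a (head 1)
Step 12: [q3]Xaaaa#a (head 0)
Step 13: a[q0]aaaa#a (head 1)
Step 14: aX[q1]aaa#a (head 2)
Step 15: aXa[q1]aa#a (head 3)
Step 16: aXaa[q1]a#a (head 4)
Step 17: aXaaa[q1]#a (head 5)
Step 18: aXaaa#[q2]a (head 6)
Step 19: aXaaa#a[q2]□ (head 7)
Step 20: aXaaa#[q3]aa (head 6)
Step 21: aXaaa[q3]#aa (head 5)
Step 22: aXaa[q3]a#aa (head 4)
Step 23: aXa[q3]aa#aa (head 3)
Step 24: aX[q3]aaa#aa (head 2)
Step 25: a[q3]Xaaa#aa (head 1)
Step 26: aa[q0]aaa#aa (head 2)
Step 27: aaX[q1]aa#aa (head 3)
Step 28: aaXa[q1]a#aa (head 4)
Step 29: aaXaa[q1]#aa (head 5)
Step 30: aaXaa#[q2]aa (head 6)
Step 31: aaXaa#a[q2]a (head 7)
Step 32: aaXaa#aa[q2]□ (head 8)
Step 33: aaXaa#a[q3]aa (head 7)
Step 34: aaXaa#[q3]aaa (head 6)
Step 35: aaXaa[q3]#aaa (head 5)
Step 36: aaXa[q3]a#aaa (head 4)
Step 37: aaX[q3]aa#aaa (head 3)
Step 38: aa[q3]Xaa#aaa (head 2)
Step 39: aaa[q0]aa#aaa (head 3)
Step 40: aaaX[q1]a#aaa (head 4)
Step 41: aaaXa[q1]#aaa (head 5)
Step 42: aaaXa#[q2]aaa (head 6)
Step 43: aaaXa#a[q2]aa (head 7)
Step 44: aaaXa#aa[q2]a (head 8)
Step 45: aaaXa#aaa[q2]□ (head 9)
Step 46: aaaXa#aa[q3]aa (head 8)
Step 47: aaaXa#a[q3]aaa (head 7)
Step 48: aaaXa#[q3]aaaa (head 6)
Step 49: aaaXa[q3]#aaaa (head 5)
Step 50: aaaX[q3]a#aaaa (head 4)
Step 51: aaa[q3]Xa#aaaa (head 3)
Step 52: aaaa[q0]a#aaaa (head 4)
Step 53: aaaaX[q1]#aaaa (head 5)
Step 54: aaaaX#[q2]aaaa (head 6)
Step 55: aaaaX#a[q2]aaa (head 7)
Step 56: aaaaX#aa[q2]aa (head 8)
Step 57: aaaaX#aaa[q2]a (head 9)
Step 58: aaaaX#aaaa[q2]□ (head 10)
Step 59: aaaaX#aaa[q3]aa (head 9)
Step 60: aaaaX#aa[q3]aaa (head 8)
Step 61: aaaaX#a[q3]aaaa (head 7)
Step 62: aaaaX#[q3]aaaaa (head 6)
Step 63: aaaaX[q3]#aaaaa (head 5)
Step 64: aaaa[q3]X#aaaaa (head 4)
Step 65: aaaaa[q0]#aaaaa (head 5)
Step 66: aaaaa#[q3]aaaaa (head 6)
Step 67: aaaaa[q3]#aaaaa (head 5)
Step 68: aaaa[q3]a#aaaaa (head 4)
Step 69: aaa[q3]aa#aaaaa (head 3)
Step 70: aa[q3]aaa#aaaaa (head 2)
Step 71: a[q3]aaaa#aaaaa (head 1)
Step 72: [q3]aaaaa#aaaaa (head 0)
Step 73: [q3]□aaaaa#aaaaa (head -1)
Step 74: □[qA]aaaaa#aaaaa (head 0)
The machine is in qA, so it halts and accepts.
Number of transitions executed: 74.

Final answer: 74 steps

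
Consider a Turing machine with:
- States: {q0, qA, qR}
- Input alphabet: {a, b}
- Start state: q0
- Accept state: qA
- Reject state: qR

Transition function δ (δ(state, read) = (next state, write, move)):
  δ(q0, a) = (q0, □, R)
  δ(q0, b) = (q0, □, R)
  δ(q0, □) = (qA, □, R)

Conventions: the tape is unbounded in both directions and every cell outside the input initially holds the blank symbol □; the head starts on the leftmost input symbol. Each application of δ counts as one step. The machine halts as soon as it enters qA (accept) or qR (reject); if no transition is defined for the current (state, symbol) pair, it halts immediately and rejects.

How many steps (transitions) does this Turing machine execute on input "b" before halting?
Step 0: [q0]b (head at position 0)
Step 1: δ(q0, b) = (q0, □, R)  ⊢  □[q0]□ (head at position 1)
Step 2: δ(q0, □) = (qA, □, R)  ⊢  □□[qA]□ (head at position 2)
The machine is in qA, so it halts and accepts.
Number of transitions executed: 2.

Final answer: 2 steps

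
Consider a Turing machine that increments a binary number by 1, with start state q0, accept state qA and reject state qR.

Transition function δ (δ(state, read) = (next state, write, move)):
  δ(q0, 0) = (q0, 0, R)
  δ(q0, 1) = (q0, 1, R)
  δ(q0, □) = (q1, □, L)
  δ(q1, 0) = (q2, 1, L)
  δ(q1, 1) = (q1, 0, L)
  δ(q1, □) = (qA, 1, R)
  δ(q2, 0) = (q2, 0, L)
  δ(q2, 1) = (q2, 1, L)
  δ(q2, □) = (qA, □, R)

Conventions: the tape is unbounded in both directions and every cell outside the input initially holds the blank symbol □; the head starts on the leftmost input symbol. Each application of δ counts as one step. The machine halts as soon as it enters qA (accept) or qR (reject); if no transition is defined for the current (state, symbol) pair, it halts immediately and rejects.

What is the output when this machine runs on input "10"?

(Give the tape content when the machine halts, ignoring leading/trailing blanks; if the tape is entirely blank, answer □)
Step 0: [q0]10 (head at position 0)
Step 1: δ(q0, 1) = (q0, 1, R)  ⊢  1[q0]0 (head at position 1)
Step 2: δ(q0, 0) = (q0, 0, R)  ⊢  10[q0]□ (head at position 2)
Step 3: δ(q0, □) = (q1, □, L)  ⊢  1[q1]0□ (head at position 1)
Step 4: δ(q1, 0) = (q2, 1, L)  ⊢  [q2]11□ (head at position 0)
Step 5: δ(q2, 1) = (q2, 1, L)  ⊢  [q2]□11□ (head at position -1)
Step 6: δ(q2, □) = (qA, □, R)  ⊢  □[qA]11□ (head at position 0)
The machine is in qA, so it halts and accepts.
Tape content when halted (ignoring surrounding blanks): 11

Final answer: Output: 11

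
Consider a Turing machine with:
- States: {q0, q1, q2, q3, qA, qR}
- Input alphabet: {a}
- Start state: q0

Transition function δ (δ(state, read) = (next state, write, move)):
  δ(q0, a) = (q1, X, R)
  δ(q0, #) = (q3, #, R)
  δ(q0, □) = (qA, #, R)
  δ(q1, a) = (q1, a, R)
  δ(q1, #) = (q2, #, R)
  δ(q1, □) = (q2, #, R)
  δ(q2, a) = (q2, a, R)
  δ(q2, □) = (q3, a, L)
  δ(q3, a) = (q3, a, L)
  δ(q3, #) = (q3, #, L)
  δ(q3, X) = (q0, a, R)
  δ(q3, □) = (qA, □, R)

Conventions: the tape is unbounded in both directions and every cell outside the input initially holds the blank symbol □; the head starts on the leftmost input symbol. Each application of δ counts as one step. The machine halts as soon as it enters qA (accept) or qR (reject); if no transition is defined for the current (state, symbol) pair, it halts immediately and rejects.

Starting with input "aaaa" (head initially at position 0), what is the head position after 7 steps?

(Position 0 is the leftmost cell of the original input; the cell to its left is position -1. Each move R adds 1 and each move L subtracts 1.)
Step 0: [q0]aaaa (head at position 0)
Step 1: δ(q0, a) = (q1, X, R)  ⊢  X[q1]aaa (head at position 1)
Step 2: δ(q1, a) = (q1, a, R)  ⊢  Xa[q1]aa (head at position 2)
Step 3: δ(q1, a) = (q1, a, R)  ⊢  Xaa[q1]a (head at position 3)
Step 4: δ(q1, a) = (q1, a, R)  ⊢  Xaaa[q1]□ (head at position 4)
Step 5: δ(q1, □) = (q2, #, R)  ⊢  Xaaa#[q2]□ (head at position 5)
Step 6: δ(q2, □) = (q3, a, L)  ⊢  Xaaa[q3]#a (head at position 4)
Step 7: δ(q3, #) = (q3, #, L)  ⊢  Xaa[q3]a#a (head at position 3)
Head position after 7 steps: 3

Final answer: Position 3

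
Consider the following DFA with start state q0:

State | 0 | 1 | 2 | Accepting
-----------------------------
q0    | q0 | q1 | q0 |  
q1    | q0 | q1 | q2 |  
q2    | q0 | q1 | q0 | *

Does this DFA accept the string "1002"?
Start in q0.
Read '1': q0 → q1
Read '0': q1 → q0
Read '0': q0 → q0
Read '2': q0 → q0
Final state q0 is not accepting, so the string is rejected.

Final answer: No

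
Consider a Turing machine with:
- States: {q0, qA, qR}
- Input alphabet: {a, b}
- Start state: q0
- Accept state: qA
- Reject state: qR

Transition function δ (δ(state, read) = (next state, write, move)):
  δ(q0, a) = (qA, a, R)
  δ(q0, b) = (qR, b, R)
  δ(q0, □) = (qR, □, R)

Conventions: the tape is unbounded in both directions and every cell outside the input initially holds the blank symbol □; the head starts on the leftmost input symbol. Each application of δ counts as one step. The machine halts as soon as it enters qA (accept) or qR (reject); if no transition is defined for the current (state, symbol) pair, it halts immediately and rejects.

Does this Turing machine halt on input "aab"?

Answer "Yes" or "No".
Step 0: [q0]aab (head at position 0)
Step 1: δ(q0, a) = (qA, a, R)  ⊢  a[qA]ab (head at position 1)
The machine is in qA, so it halts and accepts.
It halts after 1 steps.

Final answer: Yes - halts after 1 steps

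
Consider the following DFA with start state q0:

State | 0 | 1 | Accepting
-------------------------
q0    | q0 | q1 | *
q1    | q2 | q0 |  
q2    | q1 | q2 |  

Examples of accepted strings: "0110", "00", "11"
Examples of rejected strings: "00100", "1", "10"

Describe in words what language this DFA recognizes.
binary numbers divisible by 3 (treating the string as a binary integer; leading zeros allowed, the empty string counts as 0)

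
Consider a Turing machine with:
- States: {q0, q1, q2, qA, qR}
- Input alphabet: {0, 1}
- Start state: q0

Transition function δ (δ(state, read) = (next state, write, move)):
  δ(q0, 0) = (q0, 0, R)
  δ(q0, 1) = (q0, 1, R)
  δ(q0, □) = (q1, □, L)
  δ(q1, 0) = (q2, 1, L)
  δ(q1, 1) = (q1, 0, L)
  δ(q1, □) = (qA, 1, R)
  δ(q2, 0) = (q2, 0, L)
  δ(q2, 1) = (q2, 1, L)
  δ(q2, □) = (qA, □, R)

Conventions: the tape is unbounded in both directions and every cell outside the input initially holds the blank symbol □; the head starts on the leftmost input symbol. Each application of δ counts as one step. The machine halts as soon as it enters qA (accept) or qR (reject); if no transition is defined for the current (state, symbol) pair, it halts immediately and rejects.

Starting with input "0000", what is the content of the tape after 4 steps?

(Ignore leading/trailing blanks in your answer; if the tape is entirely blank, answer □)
Step 0: [q0]0000 (head at position 0)
Step 1: δ(q0, 0) = (q0, 0, R)  ⊢  0[q0]000 (head at position 1)
Step 2: δ(q0, 0) = (q0, 0, R)  ⊢  00[q0]00 (head at position 2)
Step 3: δ(q0, 0) = (q0, 0, R)  ⊢  000[q0]0 (head at position 3)
Step 4: δ(q0, 0) = (q0, 0, R)  ⊢  0000[q0]□ (head at position 4)
Tape after 4 steps (ignoring surrounding blanks): 0000

Final answer: Tape: 0000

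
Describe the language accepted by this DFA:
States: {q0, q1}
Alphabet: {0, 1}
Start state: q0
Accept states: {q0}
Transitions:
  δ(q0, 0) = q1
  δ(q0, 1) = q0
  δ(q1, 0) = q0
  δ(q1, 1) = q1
Analyzing the DFA structure:
Start state: q0
Accept states: {q0}
Interpreting what each state remembers (checking against the transitions):
  q0: an even number of 0s has been read so far
  q1: an odd number of 0s has been read so far
  δ(q0, 0): in q0 (an even number of 0s has been read so far), after reading 0 we have: an odd number of 0s has been read so far → q1
  δ(q0, 1): in q0 (an even number of 0s has been read so far), after reading 1 we have: an even number of 0s has been read so far → q0
  δ(q1, 0): in q1 (an odd number of 0s has been read so far), after reading 0 we have: an even number of 0s has been read so far → q0
  δ(q1, 1): in q1 (an odd number of 0s has been read so far), after reading 1 we have: an odd number of 0s has been read so far → q1
A string is accepted iff it ends in {q0}, i.e. an even number of 0s has been read so far.
Language: All binary strings with an even number of 0s

Final answer: All binary strings with an even number of 0s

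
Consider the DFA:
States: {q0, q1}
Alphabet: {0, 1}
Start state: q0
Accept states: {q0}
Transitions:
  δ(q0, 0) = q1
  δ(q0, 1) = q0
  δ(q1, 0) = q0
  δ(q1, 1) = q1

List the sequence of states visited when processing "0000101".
Starting at q0
Read '0': q0 -> q1
Read '0': q1 -> q0
Read '0': q0 -> q1
Read '0': q1 -> q0
Read '1': q0 -> q0
Read '0': q0 -> q1
Read '1': q1 -> q1

Final answer: q0 -> q1 -> q0 -> q1 -> q0 -> q0 -> q1 -> q1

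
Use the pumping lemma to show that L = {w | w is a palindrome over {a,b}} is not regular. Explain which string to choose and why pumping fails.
Language: L = {w | w is a palindrome over {a,b}} (strings that read the same forwards and backwards)
Step 1: Assume for contradiction that L is regular, with pumping length p.
Step 2: Choose s = a^p b a^p. Then s ∈ L (it reads the same forwards and backwards) and |s| ≥ p.
Step 3: Consider any decomposition s = xyz with |xy| ≤ p and |y| > 0. Since |xy| ≤ p and the first p symbols of s are all a's, y = a^k for some k with 1 ≤ k ≤ p.
Step 4: Pumping up (i = 2): xy²z = a^(p+k) b a^p. Its reverse is a^p b a^(p+k) ≠ a^(p+k) b a^p (the single b is no longer in the middle), so xy²z is not a palindrome and xy²z ∉ L.
This contradicts the pumping lemma, so L is not regular.

Final answer: Choose s = a^p b a^p. Since |xy| ≤ p, y = a^k with k ≥ 1. Then xy²z = a^(p+k) b a^p is not a palindrome, so ∉ L.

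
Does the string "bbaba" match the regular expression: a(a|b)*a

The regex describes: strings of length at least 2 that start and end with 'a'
No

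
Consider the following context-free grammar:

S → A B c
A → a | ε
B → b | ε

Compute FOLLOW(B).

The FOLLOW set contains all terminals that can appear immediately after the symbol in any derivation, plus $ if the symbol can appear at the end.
B occurs in S → A B c, immediately followed by the terminal c. So FOLLOW(B) = {c}.

Final answer: {c}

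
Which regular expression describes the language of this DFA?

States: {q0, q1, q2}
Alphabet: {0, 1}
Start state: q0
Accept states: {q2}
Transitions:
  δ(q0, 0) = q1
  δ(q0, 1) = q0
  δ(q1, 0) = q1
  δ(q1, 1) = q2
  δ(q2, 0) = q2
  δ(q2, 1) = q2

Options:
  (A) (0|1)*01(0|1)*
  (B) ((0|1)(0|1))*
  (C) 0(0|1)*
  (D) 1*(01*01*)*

Testing sample strings against the DFA:
  '010' -> accepted
  '011' -> accepted
  '1111' -> rejected
  '110' -> rejected
Checking each option for a counterexample:
  (A) (0|1)*01(0|1)*: agrees with the DFA on all strings of length ≤ 4
  (B) ((0|1)(0|1))*: ε is rejected by the DFA but matches the regex → eliminated
  (C) 0(0|1)*: '0' is rejected by the DFA but matches the regex → eliminated
  (D) 1*(01*01*)*: ε is rejected by the DFA but matches the regex → eliminated
Only (A) (0|1)*01(0|1)* is consistent with the DFA.

Final answer: (A) (0|1)*01(0|1)*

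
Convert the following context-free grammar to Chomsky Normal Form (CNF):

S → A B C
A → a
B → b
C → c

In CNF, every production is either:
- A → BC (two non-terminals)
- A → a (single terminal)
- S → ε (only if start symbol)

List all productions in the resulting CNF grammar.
The grammar has no ε-productions or unit productions to eliminate.
A → a is already in CNF (single terminal) – keep it.
B → b is already in CNF (single terminal) – keep it.
C → c is already in CNF (single terminal) – keep it.
S → A B C has 3 symbols on the right: break it into binary productions S → A X0, X0 → B C.
Resulting CNF grammar (5 productions): A → a; B → b; C → c; S → A X0; X0 → B C

Final answer: A → a; B → b; C → c; S → A X0; X0 → B C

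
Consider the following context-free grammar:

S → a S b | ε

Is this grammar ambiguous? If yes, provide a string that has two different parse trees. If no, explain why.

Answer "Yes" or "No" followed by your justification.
At every step exactly one production applies: if the remaining string to generate is non-empty it starts with a and ends with b, forcing S → a S b; if it is empty, S → ε is forced. Hence each string a^n b^n has exactly one derivation (S → a S b applied n times, then S → ε) and one parse tree.

Final answer: No - the grammar is unambiguous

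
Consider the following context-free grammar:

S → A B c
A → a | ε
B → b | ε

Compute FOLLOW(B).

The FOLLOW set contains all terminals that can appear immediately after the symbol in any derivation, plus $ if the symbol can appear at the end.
B occurs in S → A B c, immediately followed by the terminal c. So FOLLOW(B) = {c}.

Final answer: {c}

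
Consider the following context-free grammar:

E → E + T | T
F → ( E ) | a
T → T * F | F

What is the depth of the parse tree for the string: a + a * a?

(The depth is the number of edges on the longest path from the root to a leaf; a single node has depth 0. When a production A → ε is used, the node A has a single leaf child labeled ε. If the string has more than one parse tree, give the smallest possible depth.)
The grammar is unambiguous; the parse tree of a + a * a is:
E → E + T at the root (depth 0).
  Left E (depth 1) → T (2) → F (3) → a (4).
  Right T (depth 1) → T * F; that T (2) → F (3) → a (4); F (2) → a (3).
The longest root-to-leaf paths have 4 edges.
Depth = 4.

Final answer: 4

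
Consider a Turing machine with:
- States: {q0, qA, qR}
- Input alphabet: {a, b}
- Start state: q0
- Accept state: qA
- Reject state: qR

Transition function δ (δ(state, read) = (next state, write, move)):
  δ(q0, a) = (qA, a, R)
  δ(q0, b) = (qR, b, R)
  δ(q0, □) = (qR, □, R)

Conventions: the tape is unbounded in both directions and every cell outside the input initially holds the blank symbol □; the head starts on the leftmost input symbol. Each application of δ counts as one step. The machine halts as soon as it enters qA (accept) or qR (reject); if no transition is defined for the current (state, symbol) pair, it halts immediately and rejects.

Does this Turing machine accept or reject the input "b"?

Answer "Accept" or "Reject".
Step 0: [q0]b (head at position 0)
Step 1: δ(q0, b) = (qR, b, R)  ⊢  b[qR]□ (head at position 1)
The machine is in qR, so it halts and rejects.

Final answer: Reject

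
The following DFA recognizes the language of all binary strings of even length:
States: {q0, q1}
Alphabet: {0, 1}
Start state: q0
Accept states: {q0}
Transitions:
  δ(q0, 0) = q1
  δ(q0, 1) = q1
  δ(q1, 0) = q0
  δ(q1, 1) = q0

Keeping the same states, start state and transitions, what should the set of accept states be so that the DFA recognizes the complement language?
The DFA is complete (every state has a transition on every symbol), so the complement
is recognized by the same DFA with accepting and non-accepting states swapped.
Original accept states: {q0}
Complement accept states = All states - Original accept states
= {q0, q1} - {q0}
= {q1}
Complement language: strings of ODD length

Final answer: {q1}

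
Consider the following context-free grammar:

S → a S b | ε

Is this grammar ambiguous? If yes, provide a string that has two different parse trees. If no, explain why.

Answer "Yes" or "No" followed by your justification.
At every step exactly one production applies: if the remaining string to generate is non-empty it starts with a and ends with b, forcing S → a S b; if it is empty, S → ε is forced. Hence each string a^n b^n has exactly one derivation (S → a S b applied n times, then S → ε) and one parse tree.

Final answer: No - the grammar is unambiguous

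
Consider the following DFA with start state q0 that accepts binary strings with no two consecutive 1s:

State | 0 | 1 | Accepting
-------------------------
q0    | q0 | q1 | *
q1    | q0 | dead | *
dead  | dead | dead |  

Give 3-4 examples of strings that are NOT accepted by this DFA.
Any strings that end in a non-accepting state work; for example:
"011": q0 → q0 → q1 → dead; dead is not accepting → rejected
"0110": q0 → q0 → q1 → dead → dead; dead is not accepting → rejected
"0111": q0 → q0 → q1 → dead → dead; dead is not accepting → rejected
"1011": q0 → q1 → q0 → q1 → dead; dead is not accepting → rejected

Final answer: "011", "0110", "0111", "1011"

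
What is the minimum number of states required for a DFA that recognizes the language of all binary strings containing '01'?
Language: binary strings containing '01'
Lower bound (Myhill–Nerode): the prefixes ε, 0, 01 are pairwise distinguishable:
  ε vs 01: suffix ε distinguishes them (ε is rejected, 01 is accepted)
  0 vs 01: suffix ε distinguishes them (0 is rejected, 01 is accepted)
  ε vs 0: suffix 1 distinguishes them (ε·1 = 1 is rejected, 0·1 = 01 is accepted)
So any DFA needs at least 3 states.
Upper bound: a DFA with 3 states exists (one state per class above: 'no progress', 'last symbol 0', and 'seen 01' (accepting sink)).
Minimum states: 3

Final answer: 3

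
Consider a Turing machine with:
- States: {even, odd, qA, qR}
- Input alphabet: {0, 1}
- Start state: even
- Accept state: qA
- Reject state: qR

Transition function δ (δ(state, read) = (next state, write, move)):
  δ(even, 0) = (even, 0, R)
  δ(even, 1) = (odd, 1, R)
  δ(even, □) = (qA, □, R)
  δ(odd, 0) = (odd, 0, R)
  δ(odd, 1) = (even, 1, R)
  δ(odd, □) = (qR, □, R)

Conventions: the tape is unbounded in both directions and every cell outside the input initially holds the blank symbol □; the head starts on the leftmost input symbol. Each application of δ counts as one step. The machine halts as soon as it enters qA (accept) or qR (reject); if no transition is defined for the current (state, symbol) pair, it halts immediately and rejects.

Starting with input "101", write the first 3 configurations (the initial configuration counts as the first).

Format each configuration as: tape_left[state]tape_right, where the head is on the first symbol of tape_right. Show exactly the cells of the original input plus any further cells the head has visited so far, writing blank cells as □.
Step 0: [even]101 (head at position 0)
Step 1: δ(even, 1) = (odd, 1, R)  ⊢  1[odd]01 (head at position 1)
Step 2: δ(odd, 0) = (odd, 0, R)  ⊢  10[odd]1 (head at position 2)

Final answer: [even]101 ⊢ 1[odd]01 ⊢ 10[odd]1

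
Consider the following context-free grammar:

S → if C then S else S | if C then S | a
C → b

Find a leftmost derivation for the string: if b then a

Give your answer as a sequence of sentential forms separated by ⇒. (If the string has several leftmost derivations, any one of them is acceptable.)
Start with S.
Step 1: the leftmost non-terminal is S; apply S → if C then S:  if C then S
Step 2: the leftmost non-terminal is C; apply C → b:  if b then S
Step 3: the leftmost non-terminal is S; apply S → a:  if b then a

Final answer: S ⇒ if C then S ⇒ if b then S ⇒ if b then a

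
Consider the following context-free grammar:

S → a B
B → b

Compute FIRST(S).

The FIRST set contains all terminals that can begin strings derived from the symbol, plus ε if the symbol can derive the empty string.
S has the single production S → a B, whose right-hand side begins with the terminal a. So FIRST(S) = {a}.

Final answer: {a}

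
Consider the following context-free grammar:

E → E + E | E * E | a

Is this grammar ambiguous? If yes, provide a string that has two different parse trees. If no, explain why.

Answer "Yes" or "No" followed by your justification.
Two different leftmost derivations of a + a * a:
  (1) E ⇒ E + E ⇒ a + E ⇒ a + E * E ⇒ a + a * E ⇒ a + a * a   (tree groups a + (a * a))
  (2) E ⇒ E * E ⇒ E + E * E ⇒ a + E * E ⇒ a + a * E ⇒ a + a * a   (tree groups (a + a) * a)
Two distinct leftmost derivations = two distinct parse trees, so the grammar is ambiguous.

Final answer: Yes - the string 'a + a * a' has two distinct leftmost derivations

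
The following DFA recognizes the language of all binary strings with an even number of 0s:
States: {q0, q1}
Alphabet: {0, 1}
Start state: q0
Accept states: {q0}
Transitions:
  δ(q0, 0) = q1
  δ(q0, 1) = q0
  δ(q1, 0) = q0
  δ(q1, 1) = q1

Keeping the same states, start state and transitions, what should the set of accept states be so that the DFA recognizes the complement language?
The DFA is complete (every state has a transition on every symbol), so the complement
is recognized by the same DFA with accepting and non-accepting states swapped.
Original accept states: {q0}
Complement accept states = All states - Original accept states
= {q0, q1} - {q0}
= {q1}
Complement language: strings with an ODD number of 0s

Final answer: {q1}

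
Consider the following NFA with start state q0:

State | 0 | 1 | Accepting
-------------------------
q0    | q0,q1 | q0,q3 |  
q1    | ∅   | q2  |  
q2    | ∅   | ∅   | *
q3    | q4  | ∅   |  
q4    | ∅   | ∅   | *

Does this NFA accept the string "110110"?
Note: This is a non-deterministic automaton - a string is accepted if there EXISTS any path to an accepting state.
Track the set of states the NFA could be in: start {q0}
Read '1': {q0} → {q0, q3}
Read '1': {q0, q3} → {q0, q3}
Read '0': {q0, q3} → {q0, q1, q4}
Read '1': {q0, q1, q4} → {q0, q2, q3}
Read '1': {q0, q2, q3} → {q0, q3}
Read '0': {q0, q3} → {q0, q1, q4}
Final set {q0, q1, q4} contains accepting state(s) {q4} → accepted.

Final answer: Yes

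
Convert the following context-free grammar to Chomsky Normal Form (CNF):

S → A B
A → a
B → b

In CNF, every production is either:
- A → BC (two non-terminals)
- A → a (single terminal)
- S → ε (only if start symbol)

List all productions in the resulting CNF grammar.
The grammar has no ε-productions or unit productions to eliminate.
S → A B is already in CNF (two non-terminals) – keep it.
A → a is already in CNF (single terminal) – keep it.
B → b is already in CNF (single terminal) – keep it.
Resulting CNF grammar (3 productions): A → a; B → b; S → A B

Final answer: A → a; B → b; S → A B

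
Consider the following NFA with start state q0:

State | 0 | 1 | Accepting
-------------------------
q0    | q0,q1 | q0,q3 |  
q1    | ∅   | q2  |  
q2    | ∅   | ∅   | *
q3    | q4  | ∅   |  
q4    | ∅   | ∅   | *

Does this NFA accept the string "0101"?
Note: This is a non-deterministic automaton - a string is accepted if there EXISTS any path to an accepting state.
Track the set of states the NFA could be in: start {q0}
Read '0': {q0} → {q0, q1}
Read '1': {q0, q1} → {q0, q2, q3}
Read '0': {q0, q2, q3} → {q0, q1, q4}
Read '1': {q0, q1, q4} → {q0, q2, q3}
Final set {q0, q2, q3} contains accepting state(s) {q2} → accepted.

Final answer: Yes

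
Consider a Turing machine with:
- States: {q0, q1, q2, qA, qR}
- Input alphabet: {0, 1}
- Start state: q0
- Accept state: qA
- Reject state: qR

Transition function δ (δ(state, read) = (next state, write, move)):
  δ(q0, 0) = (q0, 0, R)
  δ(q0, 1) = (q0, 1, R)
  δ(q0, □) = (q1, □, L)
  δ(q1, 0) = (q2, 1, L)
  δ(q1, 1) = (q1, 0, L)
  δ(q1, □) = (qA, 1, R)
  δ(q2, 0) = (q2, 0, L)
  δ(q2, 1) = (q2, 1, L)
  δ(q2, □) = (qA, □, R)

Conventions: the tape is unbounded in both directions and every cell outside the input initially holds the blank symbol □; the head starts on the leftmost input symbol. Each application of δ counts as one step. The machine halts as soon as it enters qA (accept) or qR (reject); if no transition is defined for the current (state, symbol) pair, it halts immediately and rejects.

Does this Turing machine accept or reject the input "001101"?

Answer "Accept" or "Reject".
Step 0: [q0]001101 (head at position 0)
Step 1: δ(q0, 0) = (q0, 0, R)  ⊢  0[q0]01101 (head at position 1)
Step 2: δ(q0, 0) = (q0, 0, R)  ⊢  00[q0]1101 (head at position 2)
Step 3: δ(q0, 1) = (q0, 1, R)  ⊢  001[q0]101 (head at position 3)
Step 4: δ(q0, 1) = (q0, 1, R)  ⊢  0011[q0]01 (head at position 4)
Step 5: δ(q0, 0) = (q0, 0, R)  ⊢  00110[q0]1 (head at position 5)
Step 6: δ(q0, 1) = (q0, 1, R)  ⊢  001101[q0]□ (head at position 6)
Step 7: δ(q0, □) = (q1, □, L)  ⊢  00110[q1]1□ (head at position 5)
Step 8: δ(q1, 1) = (q1, 0, L)  ⊢  0011[q1]00□ (head at position 4)
Step 9: δ(q1, 0) = (q2, 1, L)  ⊢  001[q2]110□ (head at position 3)
Step 10: δ(q2, 1) = (q2, 1, L)  ⊢  00[q2]1110□ (head at position 2)
Step 11: δ(q2, 1) = (q2, 1, L)  ⊢  0[q2]01110□ (head at position 1)
Step 12: δ(q2, 0) = (q2, 0, L)  ⊢  [q2]001110□ (head at position 0)
Step 13: δ(q2, 0) = (q2, 0, L)  ⊢  [q2]□001110□ (head at position -1)
Step 14: δ(q2, □) = (qA, □, R)  ⊢  □[qA]001110□ (head at position 0)
The machine is in qA, so it halts and accepts.

Final answer: Accept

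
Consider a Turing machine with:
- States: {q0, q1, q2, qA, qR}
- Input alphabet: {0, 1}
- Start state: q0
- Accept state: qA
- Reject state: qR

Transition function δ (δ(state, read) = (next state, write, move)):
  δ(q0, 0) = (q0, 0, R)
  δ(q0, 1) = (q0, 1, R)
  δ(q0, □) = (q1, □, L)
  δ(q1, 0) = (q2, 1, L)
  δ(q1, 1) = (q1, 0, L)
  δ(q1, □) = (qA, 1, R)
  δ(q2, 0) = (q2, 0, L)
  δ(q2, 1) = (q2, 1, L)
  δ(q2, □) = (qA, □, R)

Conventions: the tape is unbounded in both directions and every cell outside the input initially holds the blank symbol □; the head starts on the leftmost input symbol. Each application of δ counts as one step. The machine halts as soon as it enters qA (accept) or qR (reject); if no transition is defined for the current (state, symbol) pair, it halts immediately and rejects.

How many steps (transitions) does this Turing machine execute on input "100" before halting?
Step 0: [q0]100 (head at position 0)
Step 1: δ(q0, 1) = (q0, 1, R)  ⊢  1[q0]00 (head at position 1)
Step 2: δ(q0, 0) = (q0, 0, R)  ⊢  10[q0]0 (head at position 2)
Step 3: δ(q0, 0) = (q0, 0, R)  ⊢  100[q0]□ (head at position 3)
Step 4: δ(q0, □) = (q1, □, L)  ⊢  10[q1]0□ (head at position 2)
Step 5: δ(q1, 0) = (q2, 1, L)  ⊢  1[q2]01□ (head at position 1)
Step 6: δ(q2, 0) = (q2, 0, L)  ⊢  [q2]101□ (head at position 0)
Step 7: δ(q2, 1) = (q2, 1, L)  ⊢  [q2]□101□ (head at position -1)
Step 8: δ(q2, □) = (qA, □, R)  ⊢  □[qA]101□ (head at position 0)
The machine is in qA, so it halts and accepts.
Number of transitions executed: 8.

Final answer: 8 steps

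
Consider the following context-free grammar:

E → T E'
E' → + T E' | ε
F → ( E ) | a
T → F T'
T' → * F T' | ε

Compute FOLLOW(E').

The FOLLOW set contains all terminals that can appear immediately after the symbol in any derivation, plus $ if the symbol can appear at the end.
Useful FIRST sets: FIRST(E') = {+, ε}, FIRST(T') = {*, ε} (both E' and T' are nullable).
FOLLOW(E): E is the start symbol → $; E appears in F → ( E ) followed by ')' → FOLLOW(E) = {), $}.
FOLLOW(E'): E' appears at the right end of E → T E' and of E' → + T E', so FOLLOW(E') ⊇ FOLLOW(E) (the second occurrence adds nothing new). FOLLOW(E') = {), $}.

Final answer: {$, )}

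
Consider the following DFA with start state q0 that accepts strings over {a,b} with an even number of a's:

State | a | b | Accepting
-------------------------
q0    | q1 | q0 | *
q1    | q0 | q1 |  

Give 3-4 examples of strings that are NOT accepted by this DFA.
Any strings that end in a non-accepting state work; for example:
"a": q0 → q1; q1 is not accepting → rejected
"ba": q0 → q0 → q1; q1 is not accepting → rejected
"aaa": q0 → q1 → q0 → q1; q1 is not accepting → rejected
"bbba": q0 → q0 → q0 → q0 → q1; q1 is not accepting → rejected

Final answer: "a", "ba", "aaa", "bbba"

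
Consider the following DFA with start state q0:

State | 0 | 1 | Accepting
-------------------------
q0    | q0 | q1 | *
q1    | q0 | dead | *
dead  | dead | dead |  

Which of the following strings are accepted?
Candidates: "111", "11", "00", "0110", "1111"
"111": q0 → q1 → dead → dead; dead is not accepting → rejected
"11": q0 → q1 → dead; dead is not accepting → rejected
"00": q0 → q0 → q0; q0 is accepting → accepted
"0110": q0 → q0 → q1 → dead → dead; dead is not accepting → rejected
"1111": q0 → q1 → dead → dead → dead; dead is not accepting → rejected

Final answer: "00"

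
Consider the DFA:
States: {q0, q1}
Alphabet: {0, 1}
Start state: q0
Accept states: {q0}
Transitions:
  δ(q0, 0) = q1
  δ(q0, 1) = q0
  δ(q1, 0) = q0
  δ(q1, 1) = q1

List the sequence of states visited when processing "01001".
Starting at q0
Read '0': q0 -> q1
Read '1': q1 -> q1
Read '0': q1 -> q0
Read '0': q0 -> q1
Read '1': q1 -> q1

Final answer: q0 -> q1 -> q1 -> q0 -> q1 -> q1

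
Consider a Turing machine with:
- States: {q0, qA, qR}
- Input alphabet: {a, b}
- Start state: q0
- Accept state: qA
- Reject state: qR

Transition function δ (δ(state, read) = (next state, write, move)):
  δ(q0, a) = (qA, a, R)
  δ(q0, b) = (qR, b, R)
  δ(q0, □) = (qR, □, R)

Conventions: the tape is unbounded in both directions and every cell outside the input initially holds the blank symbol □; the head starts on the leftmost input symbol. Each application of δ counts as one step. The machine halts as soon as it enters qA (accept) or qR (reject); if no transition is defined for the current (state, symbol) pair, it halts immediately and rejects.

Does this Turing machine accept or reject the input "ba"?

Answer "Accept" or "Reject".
Step 0: [q0]ba (head at position 0)
Step 1: δ(q0, b) = (qR, b, R)  ⊢  b[qR]a (head at position 1)
The machine is in qR, so it halts and rejects.

Final answer: Reject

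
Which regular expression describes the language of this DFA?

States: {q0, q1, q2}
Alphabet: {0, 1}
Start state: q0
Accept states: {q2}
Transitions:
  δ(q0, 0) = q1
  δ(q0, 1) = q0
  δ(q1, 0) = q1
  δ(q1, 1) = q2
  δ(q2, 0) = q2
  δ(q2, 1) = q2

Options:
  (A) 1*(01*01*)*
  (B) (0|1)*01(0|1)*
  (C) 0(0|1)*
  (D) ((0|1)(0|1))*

Testing sample strings against the DFA:
  '110' -> rejected
  '100' -> rejected
  '00001' -> accepted
  '0001' -> accepted
Checking each option for a counterexample:
  (A) 1*(01*01*)*: ε is rejected by the DFA but matches the regex → eliminated
  (B) (0|1)*01(0|1)*: agrees with the DFA on all strings of length ≤ 4
  (C) 0(0|1)*: '0' is rejected by the DFA but matches the regex → eliminated
  (D) ((0|1)(0|1))*: ε is rejected by the DFA but matches the regex → eliminated
Only (B) (0|1)*01(0|1)* is consistent with the DFA.

Final answer: (B) (0|1)*01(0|1)*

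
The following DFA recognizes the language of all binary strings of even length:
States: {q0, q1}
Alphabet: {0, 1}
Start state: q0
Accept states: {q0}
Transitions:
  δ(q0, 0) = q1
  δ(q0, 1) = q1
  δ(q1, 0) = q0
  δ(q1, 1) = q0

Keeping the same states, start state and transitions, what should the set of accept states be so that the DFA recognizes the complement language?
The DFA is complete (every state has a transition on every symbol), so the complement
is recognized by the same DFA with accepting and non-accepting states swapped.
Original accept states: {q0}
Complement accept states = All states - Original accept states
= {q0, q1} - {q0}
= {q1}
Complement language: strings of ODD length

Final answer: {q1}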